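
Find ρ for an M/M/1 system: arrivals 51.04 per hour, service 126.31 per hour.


ρ = λ/μ = 51.04/126.31 = 0.4041

Final: 0.4041


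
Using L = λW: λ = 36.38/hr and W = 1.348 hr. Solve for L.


L = λW = 36.38·1.348 = 49.0402

Final: 49.0402


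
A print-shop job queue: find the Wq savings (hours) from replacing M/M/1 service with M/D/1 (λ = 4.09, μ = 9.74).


ρ = 4.09/9.74 = 0.4199
Wq(M/M/1) = ρ/(μ−λ) = 0.4199/5.65 = 0.07432 hr
Wq(M/D/1) = ρ/(2(μ−λ)) = 0.03716 hr
Savings = 0.07432 − 0.03716 = 0.03716 hr

Final: 0.03716 hr


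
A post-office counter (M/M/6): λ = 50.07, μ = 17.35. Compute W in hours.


a = 2.8859; ρ = 0.4810; P₀ = 0.055067
Lq = P₀·a^c·ρ/(c!(1−ρ)²) = 0.07888
Wq = Lq/λ = 0.07888/50.07 = 0.001575 hr
W = Wq + 1/μ = 0.001575 + 0.05764 = 0.05921 hr

Final: 0.05921 hr


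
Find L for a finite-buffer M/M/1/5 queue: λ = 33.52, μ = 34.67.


ρ = 33.52/34.67 = 0.9668
L = ρ[1 − (K+1)ρ^K + Kρ^(K+1)] / [(1−ρ)(1−ρ^(K+1))]
Numerator: 0.9668·(1 − 6·0.844794 + 5·0.816772) = 0.014597
Denominator: (0.03317)·(0.183228) = 0.006078
L = 0.014597/0.006078 = 2.4017

Final: 2.4017


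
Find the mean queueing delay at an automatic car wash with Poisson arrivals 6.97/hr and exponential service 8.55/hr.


ρ = 6.97/8.55 = 0.8152
Wq = ρ/(μ−λ) = 0.8152/(8.55 − 6.97) = 0.8152/1.58 = 0.5160 hr

Final: 0.5160 hr


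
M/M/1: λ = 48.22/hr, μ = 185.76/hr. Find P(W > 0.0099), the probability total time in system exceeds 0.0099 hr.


W ~ Exponential(μ−λ) for M/M/1.
μ − λ = 185.76 − 48.22 = 137.5400
P(W > t) = e^{−(μ−λ)t} = e^{−1.3616} = 0.256239

Final: 0.256239


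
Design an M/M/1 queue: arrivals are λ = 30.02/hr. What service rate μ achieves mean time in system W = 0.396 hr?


W = 1/(μ−λ) ⇒ μ − λ = 1/W = 1/0.396 = 2.5253
μ = λ + 1/W = 30.02 + 2.5253 = 32.5453 per hr

Final: 32.5453 /hr


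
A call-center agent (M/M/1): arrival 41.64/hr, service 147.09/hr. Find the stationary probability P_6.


ρ = 41.64/147.09 = 0.2831
P_n = (1−ρ)·ρ^n = (1 − 0.2831)·0.2831^6 = 0.7169·0.0005147 = 0.0003690

Final: 0.0003690


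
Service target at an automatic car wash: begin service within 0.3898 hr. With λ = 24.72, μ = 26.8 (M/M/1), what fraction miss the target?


ρ = 24.72/26.8 = 0.9224
P(Wq > t) = ρ·e^{−(μ−λ)t} = 0.9224·e^{−0.8108}
= 0.9224·0.444509 = 0.410010

Final: 0.410010


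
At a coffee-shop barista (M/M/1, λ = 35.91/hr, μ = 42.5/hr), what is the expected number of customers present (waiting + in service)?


ρ = λ/μ = 35.91/42.5 = 0.8449
L = ρ/(1−ρ) = 0.8449/(1 − 0.8449) = 0.8449/0.1551 = 5.4492

Final: 5.4492


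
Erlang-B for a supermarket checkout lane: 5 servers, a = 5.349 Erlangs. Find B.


B(c,a) = (a^c/c!) / Σ_{k=0}^{c} a^k/k!
a^5/5! = 36.490662
Σ terms (k=0..5): 1.00000 + 5.34900 + 14.30590 + 25.50742 + 34.10980 + 36.49066 = 116.762781
B = 36.490662/116.762781 = 0.312520

Final: 0.312520


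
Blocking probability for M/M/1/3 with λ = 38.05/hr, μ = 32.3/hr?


ρ = λ/μ = 38.05/32.3 = 1.1780
P_K = (1−ρ)ρ^K/(1−ρ^(K+1)) = (-0.1780·1.634769)/(1 − 1.925788)
= -0.291019/-0.925788 = 0.314348

Final: 0.314348


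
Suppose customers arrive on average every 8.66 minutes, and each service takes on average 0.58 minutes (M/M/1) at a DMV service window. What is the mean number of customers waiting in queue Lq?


λ = 60/8.66 = 6.9284 /hr
μ = 60/0.58 = 103.4483 /hr
ρ = λ/μ = 6.9284/103.4483 = 0.06697
Lq = ρ²/(1−ρ) = 0.004486/0.9330 = 0.004808

Final: 0.004808


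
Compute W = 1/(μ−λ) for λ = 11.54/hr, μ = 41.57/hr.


W = 1/(μ−λ) = 1/(41.57 − 11.54) = 1/30.03 = 0.03330 hr

Final: 0.03330 hr


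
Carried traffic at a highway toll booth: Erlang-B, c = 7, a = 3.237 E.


B(7,3.237) = 0.029552 (Erlang-B)
Carried load = a(1 − B) = 3.237·(1 − 0.029552) = 3.237·0.970448 = 3.1413 E

Final: 3.1413 Erlangs


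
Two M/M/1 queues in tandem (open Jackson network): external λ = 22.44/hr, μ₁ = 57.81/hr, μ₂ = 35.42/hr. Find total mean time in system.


Each node sees arrival rate λ = 22.44/hr (tandem ⇒ throughput preserved).
W₁ = 1/(μ₁−λ) = 1/(57.81−22.44) = 0.02827 hr
W₂ = 1/(μ₂−λ) = 1/(35.42−22.44) = 0.07704 hr
W_total = W₁ + W₂ = 0.02827 + 0.07704 = 0.10531 hr

Final: 0.10531 hr


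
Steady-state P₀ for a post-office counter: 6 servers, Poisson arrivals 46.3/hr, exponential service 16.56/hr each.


a = λ/μ = 46.3/16.56 = 2.7959; ρ = a/c = 0.4660
Σ_{k=0}^{5} a^k/k! (terms k=0..5) = 1.00000 + 2.79589 + 3.90851 + 3.64259 + 2.54608 + 1.42371 = 15.31679
Tail: a^6/(6!(1−ρ)) = 477.66558/(720·0.5340) = 1.24233
P₀ = 1/(15.31679 + 1.24233) = 1/16.55911 = 0.060390

Final: 0.060390


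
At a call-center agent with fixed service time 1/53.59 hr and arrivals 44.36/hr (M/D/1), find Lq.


ρ = 44.36/53.59 = 0.8278
M/D/1: Lq = ρ²/(2(1−ρ)) = 0.6852/(2·0.1722) = 1.98915

Final: 1.98915


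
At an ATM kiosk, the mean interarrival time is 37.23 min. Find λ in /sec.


λ = 1/(interarrival time) in consistent units.
1 second = 0.0166667 min, so λ = 0.0166667/37.23 = 0.0004477 per second

Final: 0.0004477 /sec


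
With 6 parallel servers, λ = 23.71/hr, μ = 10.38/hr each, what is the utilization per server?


ρ = λ/(cμ) = 23.71/(6·10.38) = 23.71/62.28 = 0.3807

Final: 0.3807


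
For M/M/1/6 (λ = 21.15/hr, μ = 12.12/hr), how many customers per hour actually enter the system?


ρ = 1.7450; P_K = (1−ρ)ρ^6/(1−ρ^7) = 0.435794
λ_eff = λ(1 − P_K) = 21.15·(1 − 0.435794) = 21.15·0.564206 = 11.9330 /hr

Final: 11.9330 /hr


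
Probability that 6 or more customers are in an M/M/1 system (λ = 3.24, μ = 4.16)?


ρ = 3.24/4.16 = 0.7788
P(N ≥ n) = ρ^n = 0.7788^6 = 0.223208

Final: 0.223208


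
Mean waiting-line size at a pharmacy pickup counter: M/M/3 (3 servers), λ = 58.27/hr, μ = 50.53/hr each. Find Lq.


a = λ/μ = 1.1532; ρ = a/3 = 0.3844
P₀ = 0.309285
Lq = P₀·a^c·ρ / (c!·(1−ρ)²) = 0.309285·1.53351·0.3844/(6·0.37897)
= 0.08018

Final: 0.08018


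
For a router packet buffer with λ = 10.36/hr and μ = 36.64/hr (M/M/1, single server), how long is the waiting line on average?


ρ = 10.36/36.64 = 0.2828
Lq = ρ²/(1−ρ) = 0.07995/0.7172 = 0.1115

Final: 0.1115


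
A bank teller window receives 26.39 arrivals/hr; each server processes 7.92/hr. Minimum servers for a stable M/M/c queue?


Stability requires cμ > λ ⇔ c > λ/μ.
λ/μ = 26.39/7.92 = 3.3321
Minimum integer c = ⌊3.3321⌋ + 1 = 4
Check: 4·7.92 = 31.68 > 26.39, while 3·7.92 = 23.76 ≤ 26.39

Final: 4 servers


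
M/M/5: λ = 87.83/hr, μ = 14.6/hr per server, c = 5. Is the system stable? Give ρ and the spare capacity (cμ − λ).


Total capacity cμ = 5·14.6 = 73.00/hr
ρ = λ/(cμ) = 87.83/73.00 = 1.2032
Stable ⇔ ρ < 1: NO
Spare capacity = cμ − λ = 73.00 − 87.83 = -14.83/hr

Final: ρ = 1.2032; unstable; margin = -14.83/hr


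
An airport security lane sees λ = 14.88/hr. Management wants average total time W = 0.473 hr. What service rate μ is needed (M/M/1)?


W = 1/(μ−λ) ⇒ μ − λ = 1/W = 1/0.473 = 2.1142
μ = λ + 1/W = 14.88 + 2.1142 = 16.9942 per hr

Final: 16.9942 /hr


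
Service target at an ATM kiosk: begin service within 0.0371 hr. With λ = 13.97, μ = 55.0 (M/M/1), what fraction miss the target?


ρ = 13.97/55.0 = 0.2540
P(Wq > t) = ρ·e^{−(μ−λ)t} = 0.2540·e^{−1.5222}
= 0.2540·0.218228 = 0.055430

Final: 0.055430


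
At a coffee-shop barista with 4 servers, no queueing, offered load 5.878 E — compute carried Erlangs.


B(4,5.878) = 0.461660 (Erlang-B)
Carried load = a(1 − B) = 5.878·(1 − 0.461660) = 5.878·0.538340 = 3.1644 E

Final: 3.1644 Erlangs


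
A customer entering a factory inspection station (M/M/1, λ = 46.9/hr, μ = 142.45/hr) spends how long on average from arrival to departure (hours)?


W = 1/(μ−λ) = 1/(142.45 − 46.9) = 1/95.55 = 0.01047 hr

Final: 0.01047 hr


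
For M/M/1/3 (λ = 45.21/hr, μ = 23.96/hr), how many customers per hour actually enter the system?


ρ = 1.8869; P_K = (1−ρ)ρ^3/(1−ρ^4) = 0.510284
λ_eff = λ(1 − P_K) = 45.21·(1 − 0.510284) = 45.21·0.489716 = 22.1401 /hr

Final: 22.1401 /hr


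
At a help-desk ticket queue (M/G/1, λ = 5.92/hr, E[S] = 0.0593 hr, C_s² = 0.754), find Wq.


ρ = λ·E[S] = 5.92·0.0593 = 0.3511
E[S²] = E[S]²(1+C_s²) = 0.0593²·(1+0.754) = 0.006168
Wq = λ·E[S²]/(2(1−ρ)) = 5.92·0.006168/(2·0.6489) = 0.02813 hr

Final: 0.02813 hr


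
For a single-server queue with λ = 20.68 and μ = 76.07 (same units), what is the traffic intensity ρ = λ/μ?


ρ = λ/μ = 20.68/76.07 = 0.2719

Final: 0.2719


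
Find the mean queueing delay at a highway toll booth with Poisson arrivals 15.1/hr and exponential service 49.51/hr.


ρ = 15.1/49.51 = 0.3050
Wq = ρ/(μ−λ) = 0.3050/(49.51 − 15.1) = 0.3050/34.41 = 0.008863 hr

Final: 0.008863 hr


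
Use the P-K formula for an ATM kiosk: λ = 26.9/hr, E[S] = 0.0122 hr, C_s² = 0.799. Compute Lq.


ρ = λ·E[S] = 26.9·0.0122 = 0.3282
Lq = ρ²(1+C_s²)/(2(1−ρ)) = 0.1077·(1+0.799)/(2·0.6718)
= 0.1077·1.7990/1.3436 = 0.14420

Final: 0.14420


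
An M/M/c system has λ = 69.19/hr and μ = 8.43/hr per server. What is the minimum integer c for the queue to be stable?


Stability requires cμ > λ ⇔ c > λ/μ.
λ/μ = 69.19/8.43 = 8.2076
Minimum integer c = ⌊8.2076⌋ + 1 = 9
Check: 9·8.43 = 75.87 > 69.19, while 8·8.43 = 67.44 ≤ 69.19

Final: 9 servers


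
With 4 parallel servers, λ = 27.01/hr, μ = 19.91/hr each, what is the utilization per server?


ρ = λ/(cμ) = 27.01/(4·19.91) = 27.01/79.64 = 0.3392

Final: 0.3392


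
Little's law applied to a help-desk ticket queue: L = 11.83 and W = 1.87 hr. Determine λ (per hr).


λ = L/W = 11.83/1.87 = 6.3262 /hr

Final: 6.3262 /hr


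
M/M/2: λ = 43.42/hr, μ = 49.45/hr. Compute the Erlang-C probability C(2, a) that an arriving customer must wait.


a = λ/μ = 0.8781; ρ = a/2 = 0.4390
P₀ = 0.389826 (from M/M/c formula)
C(c,a) = [a^c/(c!(1−ρ))]·P₀ = [0.77099/(2·0.5610)]·0.389826
= 0.68719·0.389826 = 0.267884

Final: 0.267884


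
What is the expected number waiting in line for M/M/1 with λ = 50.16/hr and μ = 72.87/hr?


ρ = 50.16/72.87 = 0.6883
Lq = ρ²/(1−ρ) = 0.4738/0.3117 = 1.5204

Final: 1.5204


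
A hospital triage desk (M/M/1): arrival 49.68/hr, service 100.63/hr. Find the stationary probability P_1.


ρ = 49.68/100.63 = 0.4937
P_n = (1−ρ)·ρ^n = (1 − 0.4937)·0.4937^1 = 0.5063·0.493690 = 0.249960

Final: 0.249960


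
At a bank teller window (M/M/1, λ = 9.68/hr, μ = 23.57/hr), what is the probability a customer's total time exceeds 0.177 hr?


W ~ Exponential(μ−λ) for M/M/1.
μ − λ = 23.57 − 9.68 = 13.8900
P(W > t) = e^{−(μ−λ)t} = e^{−2.4585} = 0.085561

Final: 0.085561


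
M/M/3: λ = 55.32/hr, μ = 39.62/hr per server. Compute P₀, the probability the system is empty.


a = λ/μ = 55.32/39.62 = 1.3963; ρ = a/c = 0.4654
Σ_{k=0}^{2} a^k/k! (terms k=0..2) = 1.00000 + 1.39626 + 0.97478 = 3.37104
Tail: a^3/(3!(1−ρ)) = 2.72209/(6·0.5346) = 0.84867
P₀ = 1/(3.37104 + 0.84867) = 1/4.21971 = 0.236983

Final: 0.236983


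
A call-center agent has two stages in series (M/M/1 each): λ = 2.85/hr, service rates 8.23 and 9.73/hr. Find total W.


Each node sees arrival rate λ = 2.85/hr (tandem ⇒ throughput preserved).
W₁ = 1/(μ₁−λ) = 1/(8.23−2.85) = 0.18587 hr
W₂ = 1/(μ₂−λ) = 1/(9.73−2.85) = 0.14535 hr
W_total = W₁ + W₂ = 0.18587 + 0.14535 = 0.33122 hr

Final: 0.33122 hr


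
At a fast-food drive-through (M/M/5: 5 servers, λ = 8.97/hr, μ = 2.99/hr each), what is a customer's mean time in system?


a = 3.0000; ρ = 0.6000; P₀ = 0.046647
Lq = P₀·a^c·ρ/(c!(1−ρ)²) = 0.35423
Wq = Lq/λ = 0.35423/8.97 = 0.03949 hr
W = Wq + 1/μ = 0.03949 + 0.33445 = 0.37394 hr

Final: 0.37394 hr


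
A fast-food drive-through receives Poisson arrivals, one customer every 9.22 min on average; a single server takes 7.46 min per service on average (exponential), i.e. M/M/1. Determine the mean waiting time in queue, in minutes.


λ = 60/9.22 = 6.5076 /hr
μ = 60/7.46 = 8.0429 /hr
ρ = λ/μ = 6.5076/8.0429 = 0.8091
Wq = ρ/(μ−λ) = 0.8091/(8.0429−6.5076) = 0.52700 hr
In minutes: 0.52700·60 = 31.620 min

Final: 31.620 min


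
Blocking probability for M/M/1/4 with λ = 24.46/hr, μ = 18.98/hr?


ρ = λ/μ = 24.46/18.98 = 1.2887
P_K = (1−ρ)ρ^K/(1−ρ^(K+1)) = (-0.2887·2.758297)/(1 − 3.554686)
= -0.796389/-2.554686 = 0.311737

Final: 0.311737


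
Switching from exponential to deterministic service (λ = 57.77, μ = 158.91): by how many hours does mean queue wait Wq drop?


ρ = 57.77/158.91 = 0.3635
Wq(M/M/1) = ρ/(μ−λ) = 0.3635/101.14 = 0.003594 hr
Wq(M/D/1) = ρ/(2(μ−λ)) = 0.001797 hr
Savings = 0.003594 − 0.001797 = 0.001797 hr

Final: 0.001797 hr


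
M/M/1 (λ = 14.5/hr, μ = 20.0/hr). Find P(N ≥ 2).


ρ = 14.5/20.0 = 0.7250
P(N ≥ n) = ρ^n = 0.7250^2 = 0.525625

Final: 0.525625


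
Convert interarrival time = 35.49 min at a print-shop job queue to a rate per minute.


λ = 1/(interarrival time) in consistent units.
1 minute = 1 min, so λ = 1/35.49 = 0.02818 per minute

Final: 0.02818 /min


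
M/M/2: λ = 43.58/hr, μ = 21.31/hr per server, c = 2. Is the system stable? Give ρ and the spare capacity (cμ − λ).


Total capacity cμ = 2·21.31 = 42.62/hr
ρ = λ/(cμ) = 43.58/42.62 = 1.0225
Stable ⇔ ρ < 1: NO
Spare capacity = cμ − λ = 42.62 − 43.58 = -0.96/hr

Final: ρ = 1.0225; unstable; margin = -0.96/hr


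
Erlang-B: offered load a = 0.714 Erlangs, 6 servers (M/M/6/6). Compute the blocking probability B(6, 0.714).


B(c,a) = (a^c/c!) / Σ_{k=0}^{c} a^k/k!
a^6/6! = 0.0001840
Σ terms (k=0..6): 1.00000 + 0.71400 + 0.25490 + 0.06067 + 0.01083 + 0.001546 + 0.0001840 = 2.042123
B = 0.0001840/2.042123 = 0.00009011

Final: 0.00009011


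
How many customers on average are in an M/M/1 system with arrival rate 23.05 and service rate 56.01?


ρ = λ/μ = 23.05/56.01 = 0.4115
L = ρ/(1−ρ) = 0.4115/(1 − 0.4115) = 0.4115/0.5885 = 0.6993

Final: 0.6993


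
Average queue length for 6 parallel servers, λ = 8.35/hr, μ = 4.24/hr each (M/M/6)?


a = λ/μ = 1.9693; ρ = a/6 = 0.3282
P₀ = 0.139361
Lq = P₀·a^c·ρ / (c!·(1−ρ)²) = 0.139361·58.33426·0.3282/(720·0.45128)
= 0.008212

Final: 0.008212


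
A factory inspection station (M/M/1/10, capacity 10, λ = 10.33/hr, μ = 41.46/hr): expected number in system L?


ρ = 10.33/41.46 = 0.2492
L = ρ[1 − (K+1)ρ^K + Kρ^(K+1)] / [(1−ρ)(1−ρ^(K+1))]
Numerator: 0.2492·(1 − 11·0.0000009220 + 10·0.0000002297) = 0.249154
Denominator: (0.7508)·(1.000000) = 0.750844
L = 0.249154/0.750844 = 0.3318

Final: 0.3318


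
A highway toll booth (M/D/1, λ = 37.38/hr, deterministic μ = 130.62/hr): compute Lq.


ρ = 37.38/130.62 = 0.2862
M/D/1: Lq = ρ²/(2(1−ρ)) = 0.08190/(2·0.7138) = 0.05736

Final: 0.05736


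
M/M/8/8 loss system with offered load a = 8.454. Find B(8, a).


B(c,a) = (a^c/c!) / Σ_{k=0}^{c} a^k/k!
a^8/8! = 647.108977
Σ terms (k=0..8): 1.00000 + 8.45400 + 35.73506 + 100.70139 + 212.83240 + 359.85701 + 507.03853 + 612.35768 + 647.10898 = 2485.085048
B = 647.108977/2485.085048 = 0.260397

Final: 0.260397


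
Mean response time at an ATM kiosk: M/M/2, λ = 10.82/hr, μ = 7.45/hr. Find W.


a = 1.4523; ρ = 0.7262; P₀ = 0.158631
Lq = P₀·a^c·ρ/(c!(1−ρ)²) = 1.62030
Wq = Lq/λ = 1.62030/10.82 = 0.14975 hr
W = Wq + 1/μ = 0.14975 + 0.13423 = 0.28398 hr

Final: 0.28398 hr


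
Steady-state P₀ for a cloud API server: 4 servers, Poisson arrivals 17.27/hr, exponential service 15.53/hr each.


a = λ/μ = 17.27/15.53 = 1.1120; ρ = a/c = 0.2780
Σ_{k=0}^{3} a^k/k! (terms k=0..3) = 1.00000 + 1.11204 + 0.61832 + 0.22920 = 2.95956
Tail: a^4/(4!(1−ρ)) = 1.52927/(24·0.7220) = 0.08826
P₀ = 1/(2.95956 + 0.08826) = 1/3.04781 = 0.328104

Final: 0.328104


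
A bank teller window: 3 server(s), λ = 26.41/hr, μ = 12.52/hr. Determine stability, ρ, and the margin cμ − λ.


Total capacity cμ = 3·12.52 = 37.56/hr
ρ = λ/(cμ) = 26.41/37.56 = 0.7031
Stable ⇔ ρ < 1: YES
Spare capacity = cμ − λ = 37.56 − 26.41 = 11.15/hr

Final: ρ = 0.7031; stable; margin = 11.15/hr


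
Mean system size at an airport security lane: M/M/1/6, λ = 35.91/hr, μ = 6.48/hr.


ρ = 35.91/6.48 = 5.5417
L = ρ[1 − (K+1)ρ^K + Kρ^(K+1)] / [(1−ρ)(1−ρ^(K+1))]
Numerator: 5.5417·(1 − 7·28962.923391 + 6·160502.867128) = 4213205.803769
Denominator: (-4.5417)·(-160501.867128) = 728945.979872
L = 4213205.803769/728945.979872 = 5.7799

Final: 5.7799


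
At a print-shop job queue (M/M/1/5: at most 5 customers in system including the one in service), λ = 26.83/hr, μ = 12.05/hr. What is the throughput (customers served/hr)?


ρ = 2.2266; P_K = (1−ρ)ρ^5/(1−ρ^6) = 0.555434
λ_eff = λ(1 − P_K) = 26.83·(1 − 0.555434) = 26.83·0.444566 = 11.9277 /hr

Final: 11.9277 /hr


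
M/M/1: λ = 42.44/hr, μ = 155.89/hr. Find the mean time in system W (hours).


W = 1/(μ−λ) = 1/(155.89 − 42.44) = 1/113.45 = 0.008814 hr

Final: 0.008814 hr


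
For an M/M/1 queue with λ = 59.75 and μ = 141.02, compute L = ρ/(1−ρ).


ρ = λ/μ = 59.75/141.02 = 0.4237
L = ρ/(1−ρ) = 0.4237/(1 − 0.4237) = 0.4237/0.5763 = 0.7352

Final: 0.7352


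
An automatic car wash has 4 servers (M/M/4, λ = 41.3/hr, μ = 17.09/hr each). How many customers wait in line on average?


a = λ/μ = 2.4166; ρ = a/4 = 0.6042
P₀ = 0.081441
Lq = P₀·a^c·ρ / (c!·(1−ρ)²) = 0.081441·34.10609·0.6042/(24·0.15669)
= 0.44623

Final: 0.44623


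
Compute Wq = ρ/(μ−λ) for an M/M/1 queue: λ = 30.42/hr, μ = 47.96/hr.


ρ = 30.42/47.96 = 0.6343
Wq = ρ/(μ−λ) = 0.6343/(47.96 − 30.42) = 0.6343/17.54 = 0.03616 hr

Final: 0.03616 hr


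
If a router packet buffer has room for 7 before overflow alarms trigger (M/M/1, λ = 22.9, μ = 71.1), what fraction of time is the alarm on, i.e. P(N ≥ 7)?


ρ = 22.9/71.1 = 0.3221
P(N ≥ n) = ρ^n = 0.3221^7 = 0.0003596

Final: 0.0003596


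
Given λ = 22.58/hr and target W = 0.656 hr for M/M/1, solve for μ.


W = 1/(μ−λ) ⇒ μ − λ = 1/W = 1/0.656 = 1.5244
μ = λ + 1/W = 22.58 + 1.5244 = 24.1044 per hr

Final: 24.1044 /hr


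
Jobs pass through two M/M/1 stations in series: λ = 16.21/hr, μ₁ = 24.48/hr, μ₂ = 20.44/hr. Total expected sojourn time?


Each node sees arrival rate λ = 16.21/hr (tandem ⇒ throughput preserved).
W₁ = 1/(μ₁−λ) = 1/(24.48−16.21) = 0.12092 hr
W₂ = 1/(μ₂−λ) = 1/(20.44−16.21) = 0.23641 hr
W_total = W₁ + W₂ = 0.12092 + 0.23641 = 0.35733 hr

Final: 0.35733 hr


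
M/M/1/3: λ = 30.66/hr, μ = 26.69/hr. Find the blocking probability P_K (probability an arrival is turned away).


ρ = λ/μ = 30.66/26.69 = 1.1487
P_K = (1−ρ)ρ^K/(1−ρ^(K+1)) = (-0.1487·1.515901)/(1 − 1.741383)
= -0.225482/-0.741383 = 0.304138

Final: 0.304138


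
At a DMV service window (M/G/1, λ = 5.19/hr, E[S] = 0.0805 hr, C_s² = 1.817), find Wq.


ρ = λ·E[S] = 5.19·0.0805 = 0.4178
E[S²] = E[S]²(1+C_s²) = 0.0805²·(1+1.817) = 0.018255
Wq = λ·E[S²]/(2(1−ρ)) = 5.19·0.018255/(2·0.5822) = 0.08137 hr

Final: 0.08137 hr


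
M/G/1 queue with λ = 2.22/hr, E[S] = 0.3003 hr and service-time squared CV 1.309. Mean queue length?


ρ = λ·E[S] = 2.22·0.3003 = 0.6667
Lq = ρ²(1+C_s²)/(2(1−ρ)) = 0.4444·(1+1.309)/(2·0.3333)
= 0.4444·2.3090/0.6667 = 1.53933

Final: 1.53933


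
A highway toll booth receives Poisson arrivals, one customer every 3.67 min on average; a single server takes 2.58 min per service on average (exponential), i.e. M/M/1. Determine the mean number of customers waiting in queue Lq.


λ = 60/3.67 = 16.3488 /hr
μ = 60/2.58 = 23.2558 /hr
ρ = λ/μ = 16.3488/23.2558 = 0.7030
Lq = ρ²/(1−ρ) = 0.4942/0.2970 = 1.6640

Final: 1.6640


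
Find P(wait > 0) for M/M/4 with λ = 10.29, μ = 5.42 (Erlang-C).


a = λ/μ = 1.8985; ρ = a/4 = 0.4746
P₀ = 0.145527 (from M/M/c formula)
C(c,a) = [a^c/(c!(1−ρ))]·P₀ = [12.99165/(24·0.5254)]·0.145527
= 1.03036·0.145527 = 0.149945

Final: 0.149945


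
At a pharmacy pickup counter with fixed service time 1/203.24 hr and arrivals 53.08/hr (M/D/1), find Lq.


ρ = 53.08/203.24 = 0.2612
M/D/1: Lq = ρ²/(2(1−ρ)) = 0.06821/(2·0.7388) = 0.04616

Final: 0.04616


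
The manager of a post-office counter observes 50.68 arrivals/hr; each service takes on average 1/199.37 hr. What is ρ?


ρ = λ/μ = 50.68/199.37 = 0.2542

Final: 0.2542


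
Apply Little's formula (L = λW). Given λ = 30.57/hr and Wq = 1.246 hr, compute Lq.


Lq = λWq = 30.57·1.246 = 38.0902

Final: 38.0902


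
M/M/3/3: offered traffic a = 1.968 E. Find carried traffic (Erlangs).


B(3,1.968) = 0.205730 (Erlang-B)
Carried load = a(1 − B) = 1.968·(1 − 0.205730) = 1.968·0.794270 = 1.5631 E

Final: 1.5631 Erlangs


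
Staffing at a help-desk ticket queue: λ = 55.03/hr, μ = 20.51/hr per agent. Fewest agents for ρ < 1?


Stability requires cμ > λ ⇔ c > λ/μ.
λ/μ = 55.03/20.51 = 2.6831
Minimum integer c = ⌊2.6831⌋ + 1 = 3
Check: 3·20.51 = 61.53 > 55.03, while 2·20.51 = 41.02 ≤ 55.03

Final: 3 servers


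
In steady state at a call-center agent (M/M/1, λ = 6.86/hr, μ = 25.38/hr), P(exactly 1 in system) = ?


ρ = 6.86/25.38 = 0.2703
P_n = (1−ρ)·ρ^n = (1 − 0.2703)·0.2703^1 = 0.7297·0.270292 = 0.197234

Final: 0.197234


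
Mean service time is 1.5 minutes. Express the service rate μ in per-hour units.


μ = 1/(service time) in consistent units.
1 hour = 60 min, so μ = 60/1.5 = 40.0000 per hour

Final: 40.0000 /hr


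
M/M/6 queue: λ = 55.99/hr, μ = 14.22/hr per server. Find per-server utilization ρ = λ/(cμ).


ρ = λ/(cμ) = 55.99/(6·14.22) = 55.99/85.32 = 0.6562

Final: 0.6562


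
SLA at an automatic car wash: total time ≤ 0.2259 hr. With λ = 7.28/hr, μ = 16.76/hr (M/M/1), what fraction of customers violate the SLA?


W ~ Exponential(μ−λ) for M/M/1.
μ − λ = 16.76 − 7.28 = 9.4800
P(W > t) = e^{−(μ−λ)t} = e^{−2.1415} = 0.117475

Final: 0.117475


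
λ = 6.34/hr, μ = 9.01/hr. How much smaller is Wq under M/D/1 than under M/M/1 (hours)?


ρ = 6.34/9.01 = 0.7037
Wq(M/M/1) = ρ/(μ−λ) = 0.7037/2.67 = 0.26354 hr
Wq(M/D/1) = ρ/(2(μ−λ)) = 0.13177 hr
Savings = 0.26354 − 0.13177 = 0.13177 hr

Final: 0.13177 hr


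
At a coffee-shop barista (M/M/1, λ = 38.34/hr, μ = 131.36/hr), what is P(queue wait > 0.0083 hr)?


ρ = 38.34/131.36 = 0.2919
P(Wq > t) = ρ·e^{−(μ−λ)t} = 0.2919·e^{−0.7721}
= 0.2919·0.462057 = 0.134861

Final: 0.134861


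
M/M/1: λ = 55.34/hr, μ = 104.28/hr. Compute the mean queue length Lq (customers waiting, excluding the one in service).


ρ = 55.34/104.28 = 0.5307
Lq = ρ²/(1−ρ) = 0.2816/0.4693 = 0.6001

Final: 0.6001


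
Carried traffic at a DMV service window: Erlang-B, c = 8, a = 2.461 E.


B(8,2.461) = 0.002851 (Erlang-B)
Carried load = a(1 − B) = 2.461·(1 − 0.002851) = 2.461·0.997149 = 2.4540 E

Final: 2.4540 Erlangs


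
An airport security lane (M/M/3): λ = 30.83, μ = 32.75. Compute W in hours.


a = 0.9414; ρ = 0.3138; P₀ = 0.386535
Lq = P₀·a^c·ρ/(c!(1−ρ)²) = 0.03581
Wq = Lq/λ = 0.03581/30.83 = 0.001162 hr
W = Wq + 1/μ = 0.001162 + 0.03053 = 0.03170 hr

Final: 0.03170 hr


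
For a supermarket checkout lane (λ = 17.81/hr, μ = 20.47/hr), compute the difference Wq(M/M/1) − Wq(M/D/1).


ρ = 17.81/20.47 = 0.8701
Wq(M/M/1) = ρ/(μ−λ) = 0.8701/2.66 = 0.32709 hr
Wq(M/D/1) = ρ/(2(μ−λ)) = 0.16354 hr
Savings = 0.32709 − 0.16354 = 0.16354 hr

Final: 0.16354 hr


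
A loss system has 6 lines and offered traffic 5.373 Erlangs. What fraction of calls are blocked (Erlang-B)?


B(c,a) = (a^c/c!) / Σ_{k=0}^{c} a^k/k!
a^6/6! = 33.417084
Σ terms (k=0..6): 1.00000 + 5.37300 + 14.43456 + 25.85231 + 34.72611 + 37.31668 + 33.41708 = 152.119738
B = 33.417084/152.119738 = 0.219676

Final: 0.219676


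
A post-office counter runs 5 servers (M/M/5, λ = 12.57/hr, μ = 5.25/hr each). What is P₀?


a = λ/μ = 12.57/5.25 = 2.3943; ρ = a/c = 0.4789
Σ_{k=0}^{4} a^k/k! (terms k=0..4) = 1.00000 + 2.39429 + 2.86630 + 2.28758 + 1.36928 = 9.91745
Tail: a^5/(5!(1−ρ)) = 78.68281/(120·0.5211) = 1.25818
P₀ = 1/(9.91745 + 1.25818) = 1/11.17563 = 0.089480

Final: 0.089480


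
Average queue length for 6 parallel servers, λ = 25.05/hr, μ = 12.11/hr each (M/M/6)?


a = λ/μ = 2.0685; ρ = a/6 = 0.3448
P₀ = 0.126141
Lq = P₀·a^c·ρ / (c!·(1−ρ)²) = 0.126141·78.33963·0.3448/(720·0.42934)
= 0.01102

Final: 0.01102


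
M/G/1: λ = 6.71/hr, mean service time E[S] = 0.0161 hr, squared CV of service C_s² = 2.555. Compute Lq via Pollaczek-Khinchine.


ρ = λ·E[S] = 6.71·0.0161 = 0.1080
Lq = ρ²(1+C_s²)/(2(1−ρ)) = 0.01167·(1+2.555)/(2·0.8920)
= 0.01167·3.5550/1.7839 = 0.02326

Final: 0.02326


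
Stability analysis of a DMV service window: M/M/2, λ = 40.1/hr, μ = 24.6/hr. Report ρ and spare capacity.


Total capacity cμ = 2·24.6 = 49.20/hr
ρ = λ/(cμ) = 40.1/49.20 = 0.8150
Stable ⇔ ρ < 1: YES
Spare capacity = cμ − λ = 49.20 − 40.1 = 9.10/hr

Final: ρ = 0.8150; stable; margin = 9.10/hr


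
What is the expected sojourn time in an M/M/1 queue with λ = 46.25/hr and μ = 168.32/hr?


W = 1/(μ−λ) = 1/(168.32 − 46.25) = 1/122.07 = 0.008192 hr

Final: 0.008192 hr


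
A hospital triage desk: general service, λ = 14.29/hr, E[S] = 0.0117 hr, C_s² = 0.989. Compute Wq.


ρ = λ·E[S] = 14.29·0.0117 = 0.1672
E[S²] = E[S]²(1+C_s²) = 0.0117²·(1+0.989) = 0.0002723
Wq = λ·E[S²]/(2(1−ρ)) = 14.29·0.0002723/(2·0.8328) = 0.002336 hr

Final: 0.002336 hr


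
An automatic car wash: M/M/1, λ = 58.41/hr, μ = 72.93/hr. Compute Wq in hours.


ρ = 58.41/72.93 = 0.8009
Wq = ρ/(μ−λ) = 0.8009/(72.93 − 58.41) = 0.8009/14.52 = 0.05516 hr

Final: 0.05516 hr


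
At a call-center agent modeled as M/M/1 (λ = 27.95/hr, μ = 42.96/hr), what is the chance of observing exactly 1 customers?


ρ = 27.95/42.96 = 0.6506
P_n = (1−ρ)·ρ^n = (1 − 0.6506)·0.6506^1 = 0.3494·0.650605 = 0.227318

Final: 0.227318


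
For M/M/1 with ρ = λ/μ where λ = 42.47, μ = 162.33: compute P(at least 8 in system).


ρ = 42.47/162.33 = 0.2616
P(N ≥ n) = ρ^n = 0.2616^8 = 0.00002195

Final: 0.00002195


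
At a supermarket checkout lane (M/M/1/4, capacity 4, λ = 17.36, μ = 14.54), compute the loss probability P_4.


ρ = λ/μ = 17.36/14.54 = 1.1939
P_K = (1−ρ)ρ^K/(1−ρ^(K+1)) = (-0.1939·2.032082)/(1 − 2.426200)
= -0.394118/-1.426200 = 0.276341

Final: 0.276341


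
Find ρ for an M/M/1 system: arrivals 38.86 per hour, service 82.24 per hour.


ρ = λ/μ = 38.86/82.24 = 0.4725

Final: 0.4725


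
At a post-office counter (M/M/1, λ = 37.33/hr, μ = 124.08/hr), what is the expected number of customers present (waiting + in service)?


ρ = λ/μ = 37.33/124.08 = 0.3009
L = ρ/(1−ρ) = 0.3009/(1 − 0.3009) = 0.3009/0.6991 = 0.4303

Final: 0.4303


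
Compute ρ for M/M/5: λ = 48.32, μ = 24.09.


ρ = λ/(cμ) = 48.32/(5·24.09) = 48.32/120.45 = 0.4012

Final: 0.4012


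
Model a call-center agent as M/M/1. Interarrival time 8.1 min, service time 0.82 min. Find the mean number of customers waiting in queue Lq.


λ = 60/8.1 = 7.4074 /hr
μ = 60/0.82 = 73.1707 /hr
ρ = λ/μ = 7.4074/73.1707 = 0.1012
Lq = ρ²/(1−ρ) = 0.01025/0.8988 = 0.01140

Final: 0.01140


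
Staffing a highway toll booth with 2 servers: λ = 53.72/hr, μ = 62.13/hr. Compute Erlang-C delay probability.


a = λ/μ = 0.8646; ρ = a/2 = 0.4323
P₀ = 0.396337 (from M/M/c formula)
C(c,a) = [a^c/(c!(1−ρ))]·P₀ = [0.74760/(2·0.5677)]·0.396337
= 0.65847·0.396337 = 0.260975

Final: 0.260975


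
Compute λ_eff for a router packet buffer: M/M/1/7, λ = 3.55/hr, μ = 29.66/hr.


ρ = 0.1197; P_K = (1−ρ)ρ^7/(1−ρ^8) = 0.0000003098
λ_eff = λ(1 − P_K) = 3.55·(1 − 0.0000003098) = 3.55·1.000000 = 3.5500 /hr

Final: 3.5500 /hr


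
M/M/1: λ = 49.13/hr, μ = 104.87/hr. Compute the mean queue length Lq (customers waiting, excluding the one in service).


ρ = 49.13/104.87 = 0.4685
Lq = ρ²/(1−ρ) = 0.2195/0.5315 = 0.4129

Final: 0.4129


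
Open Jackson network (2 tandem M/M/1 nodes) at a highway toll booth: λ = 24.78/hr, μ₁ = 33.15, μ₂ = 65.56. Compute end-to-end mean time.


Each node sees arrival rate λ = 24.78/hr (tandem ⇒ throughput preserved).
W₁ = 1/(μ₁−λ) = 1/(33.15−24.78) = 0.11947 hr
W₂ = 1/(μ₂−λ) = 1/(65.56−24.78) = 0.02452 hr
W_total = W₁ + W₂ = 0.11947 + 0.02452 = 0.14400 hr

Final: 0.14400 hr


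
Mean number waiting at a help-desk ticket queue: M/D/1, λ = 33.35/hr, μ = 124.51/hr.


ρ = 33.35/124.51 = 0.2678
M/D/1: Lq = ρ²/(2(1−ρ)) = 0.07174/(2·0.7322) = 0.04900

Final: 0.04900


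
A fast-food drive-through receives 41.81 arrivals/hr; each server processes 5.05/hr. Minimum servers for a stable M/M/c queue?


Stability requires cμ > λ ⇔ c > λ/μ.
λ/μ = 41.81/5.05 = 8.2792
Minimum integer c = ⌊8.2792⌋ + 1 = 9
Check: 9·5.05 = 45.45 > 41.81, while 8·5.05 = 40.40 ≤ 41.81

Final: 9 servers


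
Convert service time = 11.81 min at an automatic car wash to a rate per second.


μ = 1/(service time) in consistent units.
1 second = 0.0166667 min, so μ = 0.0166667/11.81 = 0.001411 per second

Final: 0.001411 /sec


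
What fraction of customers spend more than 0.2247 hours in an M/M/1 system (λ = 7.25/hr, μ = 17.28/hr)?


W ~ Exponential(μ−λ) for M/M/1.
μ − λ = 17.28 − 7.25 = 10.0300
P(W > t) = e^{−(μ−λ)t} = e^{−2.2537} = 0.105006

Final: 0.105006


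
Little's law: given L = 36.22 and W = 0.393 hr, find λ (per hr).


λ = L/W = 36.22/0.393 = 92.1628 /hr

Final: 92.1628 /hr


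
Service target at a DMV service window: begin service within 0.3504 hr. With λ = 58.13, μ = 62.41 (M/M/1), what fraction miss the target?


ρ = 58.13/62.41 = 0.9314
P(Wq > t) = ρ·e^{−(μ−λ)t} = 0.9314·e^{−1.4997}
= 0.9314·0.223194 = 0.207888

Final: 0.207888


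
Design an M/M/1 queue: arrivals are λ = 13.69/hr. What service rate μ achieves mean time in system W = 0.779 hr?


W = 1/(μ−λ) ⇒ μ − λ = 1/W = 1/0.779 = 1.2837
μ = λ + 1/W = 13.69 + 1.2837 = 14.9737 per hr

Final: 14.9737 /hr


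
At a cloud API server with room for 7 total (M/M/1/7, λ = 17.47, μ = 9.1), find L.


ρ = 17.47/9.1 = 1.9198
L = ρ[1 − (K+1)ρ^K + Kρ^(K+1)] / [(1−ρ)(1−ρ^(K+1))]
Numerator: 1.9198·(1 − 8·96.108232 + 7·184.506683) = 1005.352279
Denominator: (-0.9198)·(-183.506683) = 168.785817
L = 1005.352279/168.785817 = 5.9564

Final: 5.9564


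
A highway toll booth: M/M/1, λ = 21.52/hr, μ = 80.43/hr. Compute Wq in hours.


ρ = 21.52/80.43 = 0.2676
Wq = ρ/(μ−λ) = 0.2676/(80.43 − 21.52) = 0.2676/58.91 = 0.004542 hr

Final: 0.004542 hr


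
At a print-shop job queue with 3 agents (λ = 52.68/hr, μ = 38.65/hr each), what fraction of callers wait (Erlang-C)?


a = λ/μ = 1.3630; ρ = a/3 = 0.4543
P₀ = 0.245984 (from M/M/c formula)
C(c,a) = [a^c/(c!(1−ρ))]·P₀ = [2.53215/(6·0.5457)]·0.245984
= 0.77341·0.245984 = 0.190247

Final: 0.190247


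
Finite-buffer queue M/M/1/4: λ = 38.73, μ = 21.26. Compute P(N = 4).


ρ = λ/μ = 38.73/21.26 = 1.8217
P_K = (1−ρ)ρ^K/(1−ρ^(K+1)) = (-0.8217·11.013794)/(1 − 20.064169)
= -9.050375/-19.064169 = 0.474732

Final: 0.474732


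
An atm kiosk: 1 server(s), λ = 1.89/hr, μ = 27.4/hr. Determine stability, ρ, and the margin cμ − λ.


Total capacity cμ = 1·27.4 = 27.40/hr
ρ = λ/(cμ) = 1.89/27.40 = 0.06898
Stable ⇔ ρ < 1: YES
Spare capacity = cμ − λ = 27.40 − 1.89 = 25.51/hr

Final: ρ = 0.06898; stable; margin = 25.51/hr


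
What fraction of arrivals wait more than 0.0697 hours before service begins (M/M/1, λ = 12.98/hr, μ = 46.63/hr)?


ρ = 12.98/46.63 = 0.2784
P(Wq > t) = ρ·e^{−(μ−λ)t} = 0.2784·e^{−2.3454}
= 0.2784·0.095808 = 0.026669

Final: 0.026669


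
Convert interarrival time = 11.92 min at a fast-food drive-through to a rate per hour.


λ = 1/(interarrival time) in consistent units.
1 hour = 60 min, so λ = 60/11.92 = 5.0336 per hour

Final: 5.0336 /hr


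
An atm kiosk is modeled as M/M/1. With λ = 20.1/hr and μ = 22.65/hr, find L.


ρ = λ/μ = 20.1/22.65 = 0.8874
L = ρ/(1−ρ) = 0.8874/(1 − 0.8874) = 0.8874/0.1126 = 7.8824

Final: 7.8824


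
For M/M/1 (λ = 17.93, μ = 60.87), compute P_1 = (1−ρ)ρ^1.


ρ = 17.93/60.87 = 0.2946
P_n = (1−ρ)·ρ^n = (1 − 0.2946)·0.2946^1 = 0.7054·0.294562 = 0.207795

Final: 0.207795


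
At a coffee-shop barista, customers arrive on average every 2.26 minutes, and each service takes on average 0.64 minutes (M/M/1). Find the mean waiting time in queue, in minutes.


λ = 60/2.26 = 26.5487 /hr
μ = 60/0.64 = 93.7500 /hr
ρ = λ/μ = 26.5487/93.7500 = 0.2832
Wq = ρ/(μ−λ) = 0.2832/(93.7500−26.5487) = 0.004214 hr
In minutes: 0.004214·60 = 0.2528 min

Final: 0.2528 min


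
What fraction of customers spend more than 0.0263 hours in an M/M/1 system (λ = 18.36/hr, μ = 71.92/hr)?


W ~ Exponential(μ−λ) for M/M/1.
μ − λ = 71.92 − 18.36 = 53.5600
P(W > t) = e^{−(μ−λ)t} = e^{−1.4086} = 0.244478

Final: 0.244478


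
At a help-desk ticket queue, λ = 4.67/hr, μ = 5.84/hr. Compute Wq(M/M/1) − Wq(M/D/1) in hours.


ρ = 4.67/5.84 = 0.7997
Wq(M/M/1) = ρ/(μ−λ) = 0.7997/1.17 = 0.68347 hr
Wq(M/D/1) = ρ/(2(μ−λ)) = 0.34173 hr
Savings = 0.68347 − 0.34173 = 0.34173 hr

Final: 0.34173 hr


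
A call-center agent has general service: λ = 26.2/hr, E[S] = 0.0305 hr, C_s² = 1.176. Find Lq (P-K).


ρ = λ·E[S] = 26.2·0.0305 = 0.7991
Lq = ρ²(1+C_s²)/(2(1−ρ)) = 0.6386·(1+1.176)/(2·0.2009)
= 0.6386·2.1760/0.4018 = 3.45821

Final: 3.45821


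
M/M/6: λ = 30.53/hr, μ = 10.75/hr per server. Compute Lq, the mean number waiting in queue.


a = λ/μ = 2.8400; ρ = a/6 = 0.4733
P₀ = 0.057722
Lq = P₀·a^c·ρ / (c!·(1−ρ)²) = 0.057722·524.69876·0.4733/(720·0.27738)
= 0.07178

Final: 0.07178


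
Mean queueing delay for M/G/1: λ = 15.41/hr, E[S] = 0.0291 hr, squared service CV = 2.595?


ρ = λ·E[S] = 15.41·0.0291 = 0.4484
E[S²] = E[S]²(1+C_s²) = 0.0291²·(1+2.595) = 0.003044
Wq = λ·E[S²]/(2(1−ρ)) = 15.41·0.003044/(2·0.5516) = 0.04253 hr

Final: 0.04253 hr


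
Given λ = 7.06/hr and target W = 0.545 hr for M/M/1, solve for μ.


W = 1/(μ−λ) ⇒ μ − λ = 1/W = 1/0.545 = 1.8349
μ = λ + 1/W = 7.06 + 1.8349 = 8.8949 per hr

Final: 8.8949 /hr


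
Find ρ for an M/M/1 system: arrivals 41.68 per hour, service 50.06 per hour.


ρ = λ/μ = 41.68/50.06 = 0.8326

Final: 0.8326


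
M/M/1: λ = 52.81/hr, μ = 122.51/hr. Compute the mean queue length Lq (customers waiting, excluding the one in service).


ρ = 52.81/122.51 = 0.4311
Lq = ρ²/(1−ρ) = 0.1858/0.5689 = 0.3266

Final: 0.3266


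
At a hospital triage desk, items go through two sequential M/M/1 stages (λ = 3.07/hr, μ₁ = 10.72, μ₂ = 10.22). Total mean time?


Each node sees arrival rate λ = 3.07/hr (tandem ⇒ throughput preserved).
W₁ = 1/(μ₁−λ) = 1/(10.72−3.07) = 0.13072 hr
W₂ = 1/(μ₂−λ) = 1/(10.22−3.07) = 0.13986 hr
W_total = W₁ + W₂ = 0.13072 + 0.13986 = 0.27058 hr

Final: 0.27058 hr


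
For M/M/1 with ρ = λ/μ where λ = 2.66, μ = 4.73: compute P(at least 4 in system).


ρ = 2.66/4.73 = 0.5624
P(N ≥ n) = ρ^n = 0.5624^4 = 0.100019

Final: 0.100019


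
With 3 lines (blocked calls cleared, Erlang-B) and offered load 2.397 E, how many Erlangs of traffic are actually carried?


B(3,2.397) = 0.267989 (Erlang-B)
Carried load = a(1 − B) = 2.397·(1 − 0.267989) = 2.397·0.732011 = 1.7546 E

Final: 1.7546 Erlangs


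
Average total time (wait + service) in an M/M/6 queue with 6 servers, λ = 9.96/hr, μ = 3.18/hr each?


a = 3.1321; ρ = 0.5220; P₀ = 0.042694
Lq = P₀·a^c·ρ/(c!(1−ρ)²) = 0.12790
Wq = Lq/λ = 0.12790/9.96 = 0.01284 hr
W = Wq + 1/μ = 0.01284 + 0.31447 = 0.32731 hr

Final: 0.32731 hr


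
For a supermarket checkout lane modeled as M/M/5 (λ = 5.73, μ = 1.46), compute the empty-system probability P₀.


a = λ/μ = 5.73/1.46 = 3.9247; ρ = a/c = 0.7849
Σ_{k=0}^{4} a^k/k! (terms k=0..4) = 1.00000 + 3.92466 + 7.70147 + 10.07521 + 9.88544 = 32.58677
Tail: a^5/(5!(1−ρ)) = 931.12681/(120·0.2151) = 36.07869
P₀ = 1/(32.58677 + 36.07869) = 1/68.66546 = 0.014563

Final: 0.014563


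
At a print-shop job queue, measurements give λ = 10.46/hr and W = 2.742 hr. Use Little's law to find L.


L = λW = 10.46·2.742 = 28.6813

Final: 28.6813


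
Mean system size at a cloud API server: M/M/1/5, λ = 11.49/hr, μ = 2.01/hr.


ρ = 11.49/2.01 = 5.7164
L = ρ[1 − (K+1)ρ^K + Kρ^(K+1)] / [(1−ρ)(1−ρ^(K+1))]
Numerator: 5.7164·(1 − 6·6104.074933 + 5·34893.443274) = 787972.577220
Denominator: (-4.7164)·(-34892.443274) = 164567.344397
L = 787972.577220/164567.344397 = 4.7881

Final: 4.7881


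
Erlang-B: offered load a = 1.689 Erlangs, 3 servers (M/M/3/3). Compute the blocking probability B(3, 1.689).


B(c,a) = (a^c/c!) / Σ_{k=0}^{c} a^k/k!
a^3/3! = 0.803041
Σ terms (k=0..3): 1.00000 + 1.68900 + 1.42636 + 0.80304 = 4.918401
B = 0.803041/4.918401 = 0.163273

Final: 0.163273


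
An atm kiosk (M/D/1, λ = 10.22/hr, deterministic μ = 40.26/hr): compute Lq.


ρ = 10.22/40.26 = 0.2538
M/D/1: Lq = ρ²/(2(1−ρ)) = 0.06444/(2·0.7462) = 0.04318

Final: 0.04318


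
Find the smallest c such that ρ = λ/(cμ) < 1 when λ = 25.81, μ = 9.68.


Stability requires cμ > λ ⇔ c > λ/μ.
λ/μ = 25.81/9.68 = 2.6663
Minimum integer c = ⌊2.6663⌋ + 1 = 3
Check: 3·9.68 = 29.04 > 25.81, while 2·9.68 = 19.36 ≤ 25.81

Final: 3 servers


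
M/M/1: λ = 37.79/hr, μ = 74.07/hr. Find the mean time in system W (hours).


W = 1/(μ−λ) = 1/(74.07 − 37.79) = 1/36.28 = 0.02756 hr

Final: 0.02756 hr


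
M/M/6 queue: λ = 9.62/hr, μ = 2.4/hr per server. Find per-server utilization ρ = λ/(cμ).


ρ = λ/(cμ) = 9.62/(6·2.4) = 9.62/14.40 = 0.6681

Final: 0.6681


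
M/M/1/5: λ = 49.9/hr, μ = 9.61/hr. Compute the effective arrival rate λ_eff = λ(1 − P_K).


ρ = 5.1925; P_K = (1−ρ)ρ^5/(1−ρ^6) = 0.807456
λ_eff = λ(1 − P_K) = 49.9·(1 − 0.807456) = 49.9·0.192544 = 9.6079 /hr

Final: 9.6079 /hr


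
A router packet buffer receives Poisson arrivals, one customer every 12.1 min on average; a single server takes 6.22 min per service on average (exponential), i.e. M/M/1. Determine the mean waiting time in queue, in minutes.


λ = 60/12.1 = 4.9587 /hr
μ = 60/6.22 = 9.6463 /hr
ρ = λ/μ = 4.9587/9.6463 = 0.5140
Wq = ρ/(μ−λ) = 0.5140/(9.6463−4.9587) = 0.10966 hr
In minutes: 0.10966·60 = 6.580 min

Final: 6.580 min


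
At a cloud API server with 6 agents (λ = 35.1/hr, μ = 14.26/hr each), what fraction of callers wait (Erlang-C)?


a = λ/μ = 2.4614; ρ = a/6 = 0.4102
P₀ = 0.084873 (from M/M/c formula)
C(c,a) = [a^c/(c!(1−ρ))]·P₀ = [222.39527/(720·0.5898)]·0.084873
= 0.52374·0.084873 = 0.044451

Final: 0.044451


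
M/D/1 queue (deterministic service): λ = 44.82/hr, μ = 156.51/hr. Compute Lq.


ρ = 44.82/156.51 = 0.2864
M/D/1: Lq = ρ²/(2(1−ρ)) = 0.08201/(2·0.7136) = 0.05746

Final: 0.05746
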